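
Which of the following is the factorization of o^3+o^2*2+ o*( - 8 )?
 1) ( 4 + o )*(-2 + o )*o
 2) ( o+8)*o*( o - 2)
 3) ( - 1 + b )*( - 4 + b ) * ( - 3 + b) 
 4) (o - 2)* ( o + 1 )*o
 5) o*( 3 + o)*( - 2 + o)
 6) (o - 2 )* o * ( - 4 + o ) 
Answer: 1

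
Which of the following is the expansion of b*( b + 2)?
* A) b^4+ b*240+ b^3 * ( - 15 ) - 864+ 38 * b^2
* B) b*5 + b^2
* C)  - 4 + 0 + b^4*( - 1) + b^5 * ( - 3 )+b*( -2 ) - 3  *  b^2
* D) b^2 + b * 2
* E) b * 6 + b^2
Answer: D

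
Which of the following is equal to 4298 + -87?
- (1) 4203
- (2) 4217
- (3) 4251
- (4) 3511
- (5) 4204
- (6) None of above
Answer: 6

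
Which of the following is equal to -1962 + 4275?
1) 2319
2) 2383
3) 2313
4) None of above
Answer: 3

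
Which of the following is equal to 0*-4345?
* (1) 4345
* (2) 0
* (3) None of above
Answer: 2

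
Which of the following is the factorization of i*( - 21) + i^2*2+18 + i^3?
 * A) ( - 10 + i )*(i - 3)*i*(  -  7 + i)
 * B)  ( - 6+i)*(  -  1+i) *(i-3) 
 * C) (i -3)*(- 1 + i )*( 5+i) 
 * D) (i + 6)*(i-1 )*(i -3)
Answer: D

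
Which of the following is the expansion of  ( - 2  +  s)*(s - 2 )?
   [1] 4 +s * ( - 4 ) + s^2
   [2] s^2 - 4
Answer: 1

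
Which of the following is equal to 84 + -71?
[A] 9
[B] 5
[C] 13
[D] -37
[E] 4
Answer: C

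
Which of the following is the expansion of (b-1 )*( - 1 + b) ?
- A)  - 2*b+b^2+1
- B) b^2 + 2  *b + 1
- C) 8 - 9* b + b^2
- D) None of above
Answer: A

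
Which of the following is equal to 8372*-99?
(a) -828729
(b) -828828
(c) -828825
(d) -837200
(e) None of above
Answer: b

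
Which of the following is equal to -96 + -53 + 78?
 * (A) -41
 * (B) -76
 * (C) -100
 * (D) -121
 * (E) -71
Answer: E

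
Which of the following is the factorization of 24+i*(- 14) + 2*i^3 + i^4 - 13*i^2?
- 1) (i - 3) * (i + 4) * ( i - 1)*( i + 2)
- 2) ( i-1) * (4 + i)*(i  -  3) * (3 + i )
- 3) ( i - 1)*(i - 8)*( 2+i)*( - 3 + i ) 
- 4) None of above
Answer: 1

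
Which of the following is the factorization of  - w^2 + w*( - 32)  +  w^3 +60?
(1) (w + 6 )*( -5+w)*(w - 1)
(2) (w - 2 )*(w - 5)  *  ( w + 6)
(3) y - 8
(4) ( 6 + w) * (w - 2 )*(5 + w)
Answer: 2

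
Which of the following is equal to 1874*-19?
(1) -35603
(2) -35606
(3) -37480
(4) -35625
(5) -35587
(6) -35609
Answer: 2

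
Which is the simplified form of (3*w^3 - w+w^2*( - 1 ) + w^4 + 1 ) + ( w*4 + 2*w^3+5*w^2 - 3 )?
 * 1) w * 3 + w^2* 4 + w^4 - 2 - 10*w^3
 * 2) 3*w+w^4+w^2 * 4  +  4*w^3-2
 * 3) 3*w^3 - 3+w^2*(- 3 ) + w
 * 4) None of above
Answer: 4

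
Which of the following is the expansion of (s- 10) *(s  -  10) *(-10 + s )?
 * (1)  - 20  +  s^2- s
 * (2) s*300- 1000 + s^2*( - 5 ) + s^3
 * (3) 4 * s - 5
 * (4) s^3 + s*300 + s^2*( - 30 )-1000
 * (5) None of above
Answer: 4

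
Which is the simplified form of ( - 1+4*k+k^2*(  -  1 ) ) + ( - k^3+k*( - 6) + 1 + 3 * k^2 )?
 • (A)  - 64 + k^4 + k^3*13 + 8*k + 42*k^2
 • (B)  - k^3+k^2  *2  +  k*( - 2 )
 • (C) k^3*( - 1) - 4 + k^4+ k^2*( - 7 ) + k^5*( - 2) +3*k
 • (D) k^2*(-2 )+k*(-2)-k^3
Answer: B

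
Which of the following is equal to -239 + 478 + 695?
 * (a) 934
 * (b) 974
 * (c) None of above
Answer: a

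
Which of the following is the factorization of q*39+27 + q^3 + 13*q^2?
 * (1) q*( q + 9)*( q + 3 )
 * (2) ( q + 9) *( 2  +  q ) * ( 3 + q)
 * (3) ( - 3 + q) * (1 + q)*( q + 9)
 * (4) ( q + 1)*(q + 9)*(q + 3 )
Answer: 4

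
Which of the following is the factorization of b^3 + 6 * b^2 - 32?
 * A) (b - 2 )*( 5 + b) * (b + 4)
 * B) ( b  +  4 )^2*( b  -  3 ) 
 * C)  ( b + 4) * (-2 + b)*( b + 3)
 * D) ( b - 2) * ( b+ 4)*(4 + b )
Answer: D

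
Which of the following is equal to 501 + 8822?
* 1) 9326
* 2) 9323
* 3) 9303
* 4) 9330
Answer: 2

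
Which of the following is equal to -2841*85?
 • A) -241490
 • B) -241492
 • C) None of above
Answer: C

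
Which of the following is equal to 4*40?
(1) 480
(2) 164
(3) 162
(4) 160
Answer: 4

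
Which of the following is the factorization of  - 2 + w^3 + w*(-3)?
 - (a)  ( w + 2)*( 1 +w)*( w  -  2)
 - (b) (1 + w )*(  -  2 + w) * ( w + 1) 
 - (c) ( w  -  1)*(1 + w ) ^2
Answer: b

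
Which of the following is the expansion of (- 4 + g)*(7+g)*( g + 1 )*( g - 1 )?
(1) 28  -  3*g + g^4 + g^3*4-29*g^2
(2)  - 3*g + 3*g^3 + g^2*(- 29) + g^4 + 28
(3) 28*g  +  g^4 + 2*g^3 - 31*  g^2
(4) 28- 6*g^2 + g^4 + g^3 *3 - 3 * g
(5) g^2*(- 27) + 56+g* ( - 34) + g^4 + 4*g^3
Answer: 2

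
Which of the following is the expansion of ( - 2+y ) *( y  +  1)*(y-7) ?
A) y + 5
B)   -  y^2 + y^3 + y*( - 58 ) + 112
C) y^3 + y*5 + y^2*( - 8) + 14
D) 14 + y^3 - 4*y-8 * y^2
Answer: C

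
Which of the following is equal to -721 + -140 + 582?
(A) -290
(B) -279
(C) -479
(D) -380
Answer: B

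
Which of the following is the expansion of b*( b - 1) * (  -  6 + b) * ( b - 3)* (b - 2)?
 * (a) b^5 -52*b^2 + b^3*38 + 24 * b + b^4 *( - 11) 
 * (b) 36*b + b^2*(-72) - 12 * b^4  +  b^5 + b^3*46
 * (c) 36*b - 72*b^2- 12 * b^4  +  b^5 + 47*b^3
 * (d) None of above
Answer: c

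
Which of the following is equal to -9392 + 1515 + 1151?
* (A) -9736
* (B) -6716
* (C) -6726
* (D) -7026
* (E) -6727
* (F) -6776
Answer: C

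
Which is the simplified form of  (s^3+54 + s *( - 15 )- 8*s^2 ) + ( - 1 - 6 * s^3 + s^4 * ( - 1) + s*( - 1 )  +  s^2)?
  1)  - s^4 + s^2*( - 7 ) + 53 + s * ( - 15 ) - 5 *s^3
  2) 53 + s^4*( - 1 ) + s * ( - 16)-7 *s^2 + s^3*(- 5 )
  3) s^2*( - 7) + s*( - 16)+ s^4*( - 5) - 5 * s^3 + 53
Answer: 2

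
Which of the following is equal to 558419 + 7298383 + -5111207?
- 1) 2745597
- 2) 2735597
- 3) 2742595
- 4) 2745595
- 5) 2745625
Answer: 4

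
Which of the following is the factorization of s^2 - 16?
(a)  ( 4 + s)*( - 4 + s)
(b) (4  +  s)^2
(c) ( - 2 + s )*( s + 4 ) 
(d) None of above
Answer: a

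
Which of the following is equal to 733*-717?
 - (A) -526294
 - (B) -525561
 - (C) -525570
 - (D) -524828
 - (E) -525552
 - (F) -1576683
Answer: B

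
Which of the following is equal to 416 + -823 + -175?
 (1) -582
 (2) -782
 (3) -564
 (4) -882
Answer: 1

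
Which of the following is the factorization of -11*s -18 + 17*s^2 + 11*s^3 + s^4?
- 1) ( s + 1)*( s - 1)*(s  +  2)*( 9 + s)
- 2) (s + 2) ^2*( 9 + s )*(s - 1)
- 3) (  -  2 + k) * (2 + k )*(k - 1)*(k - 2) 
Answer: 1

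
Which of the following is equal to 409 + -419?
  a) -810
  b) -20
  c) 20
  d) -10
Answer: d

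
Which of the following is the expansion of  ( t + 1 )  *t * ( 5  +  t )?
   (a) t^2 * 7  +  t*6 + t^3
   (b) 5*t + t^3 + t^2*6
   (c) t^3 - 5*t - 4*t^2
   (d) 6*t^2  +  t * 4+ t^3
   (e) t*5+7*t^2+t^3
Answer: b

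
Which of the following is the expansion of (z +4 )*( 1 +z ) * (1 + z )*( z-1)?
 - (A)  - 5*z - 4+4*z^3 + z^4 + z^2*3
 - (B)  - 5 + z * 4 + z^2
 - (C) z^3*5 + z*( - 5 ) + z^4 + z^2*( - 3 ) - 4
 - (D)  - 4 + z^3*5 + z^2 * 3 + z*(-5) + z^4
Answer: D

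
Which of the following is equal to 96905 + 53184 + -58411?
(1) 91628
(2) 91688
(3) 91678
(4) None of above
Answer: 3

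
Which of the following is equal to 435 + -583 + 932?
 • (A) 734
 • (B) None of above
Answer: B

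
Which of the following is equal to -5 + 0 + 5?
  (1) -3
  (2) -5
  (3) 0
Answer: 3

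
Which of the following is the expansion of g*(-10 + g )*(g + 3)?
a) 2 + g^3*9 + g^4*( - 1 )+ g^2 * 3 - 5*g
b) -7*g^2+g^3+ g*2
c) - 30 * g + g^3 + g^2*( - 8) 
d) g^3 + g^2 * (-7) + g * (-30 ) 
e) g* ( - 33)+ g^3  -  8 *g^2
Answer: d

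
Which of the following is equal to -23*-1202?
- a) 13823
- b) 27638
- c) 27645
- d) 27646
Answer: d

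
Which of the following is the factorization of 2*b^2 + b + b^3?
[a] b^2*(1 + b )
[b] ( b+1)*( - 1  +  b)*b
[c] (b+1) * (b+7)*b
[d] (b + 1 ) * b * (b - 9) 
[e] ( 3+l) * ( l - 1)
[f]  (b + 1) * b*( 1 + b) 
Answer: f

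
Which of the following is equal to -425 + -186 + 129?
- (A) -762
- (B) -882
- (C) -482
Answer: C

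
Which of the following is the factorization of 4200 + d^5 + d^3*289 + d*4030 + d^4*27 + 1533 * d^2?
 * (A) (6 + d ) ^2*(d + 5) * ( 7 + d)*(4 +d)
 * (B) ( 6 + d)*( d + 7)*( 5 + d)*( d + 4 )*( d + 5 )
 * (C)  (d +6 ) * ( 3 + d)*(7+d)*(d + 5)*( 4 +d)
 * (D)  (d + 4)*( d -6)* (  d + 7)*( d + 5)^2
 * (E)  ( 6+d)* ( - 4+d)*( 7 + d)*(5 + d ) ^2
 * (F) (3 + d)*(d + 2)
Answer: B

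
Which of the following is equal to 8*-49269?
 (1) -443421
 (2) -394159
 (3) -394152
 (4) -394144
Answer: 3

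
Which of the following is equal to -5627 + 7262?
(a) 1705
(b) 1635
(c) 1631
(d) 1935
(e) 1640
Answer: b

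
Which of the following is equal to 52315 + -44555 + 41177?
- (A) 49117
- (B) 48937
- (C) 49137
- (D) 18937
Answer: B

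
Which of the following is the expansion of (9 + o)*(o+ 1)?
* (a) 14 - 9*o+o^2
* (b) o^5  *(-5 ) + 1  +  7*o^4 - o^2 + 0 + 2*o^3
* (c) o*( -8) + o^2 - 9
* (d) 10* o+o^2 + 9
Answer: d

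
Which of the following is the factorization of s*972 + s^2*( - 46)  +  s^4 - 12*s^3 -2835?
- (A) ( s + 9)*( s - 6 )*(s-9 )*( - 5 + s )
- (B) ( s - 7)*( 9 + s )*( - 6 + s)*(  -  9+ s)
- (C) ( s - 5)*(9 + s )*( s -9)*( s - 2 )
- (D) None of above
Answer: D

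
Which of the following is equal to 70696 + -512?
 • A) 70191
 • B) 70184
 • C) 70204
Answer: B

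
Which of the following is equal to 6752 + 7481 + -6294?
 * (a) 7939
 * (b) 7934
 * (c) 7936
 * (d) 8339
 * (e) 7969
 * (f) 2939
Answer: a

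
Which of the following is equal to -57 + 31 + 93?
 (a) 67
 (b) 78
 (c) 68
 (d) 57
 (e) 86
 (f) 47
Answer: a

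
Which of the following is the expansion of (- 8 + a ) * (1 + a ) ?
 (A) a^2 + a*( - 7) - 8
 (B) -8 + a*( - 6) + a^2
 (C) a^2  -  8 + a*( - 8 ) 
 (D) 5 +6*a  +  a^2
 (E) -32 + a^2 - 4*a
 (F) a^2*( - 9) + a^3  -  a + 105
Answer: A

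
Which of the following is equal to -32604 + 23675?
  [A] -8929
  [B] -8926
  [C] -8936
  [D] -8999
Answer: A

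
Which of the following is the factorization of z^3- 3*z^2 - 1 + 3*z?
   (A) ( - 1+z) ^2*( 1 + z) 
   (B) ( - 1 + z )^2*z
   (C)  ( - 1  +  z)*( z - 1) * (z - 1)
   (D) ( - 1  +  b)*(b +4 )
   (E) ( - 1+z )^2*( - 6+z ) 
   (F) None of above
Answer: C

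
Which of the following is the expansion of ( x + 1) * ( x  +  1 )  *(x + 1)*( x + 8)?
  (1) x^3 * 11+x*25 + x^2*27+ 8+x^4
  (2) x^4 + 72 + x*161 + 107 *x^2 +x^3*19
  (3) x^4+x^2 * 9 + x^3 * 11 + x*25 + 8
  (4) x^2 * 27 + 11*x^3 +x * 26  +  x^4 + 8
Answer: 1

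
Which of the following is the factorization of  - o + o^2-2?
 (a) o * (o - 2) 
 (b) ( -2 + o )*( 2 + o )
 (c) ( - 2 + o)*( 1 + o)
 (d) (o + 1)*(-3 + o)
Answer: c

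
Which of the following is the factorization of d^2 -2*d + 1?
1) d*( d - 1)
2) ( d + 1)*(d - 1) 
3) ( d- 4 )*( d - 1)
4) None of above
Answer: 4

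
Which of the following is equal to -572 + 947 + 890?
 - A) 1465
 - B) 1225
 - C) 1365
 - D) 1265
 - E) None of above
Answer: D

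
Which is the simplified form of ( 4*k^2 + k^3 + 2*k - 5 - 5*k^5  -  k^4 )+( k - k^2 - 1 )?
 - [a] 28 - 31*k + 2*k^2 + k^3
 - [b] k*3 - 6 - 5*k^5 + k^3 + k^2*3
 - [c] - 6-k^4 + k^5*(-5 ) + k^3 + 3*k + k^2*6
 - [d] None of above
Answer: d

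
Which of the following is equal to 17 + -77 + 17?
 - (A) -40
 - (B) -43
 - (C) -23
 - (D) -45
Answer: B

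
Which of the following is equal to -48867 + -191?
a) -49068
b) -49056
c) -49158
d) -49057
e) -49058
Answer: e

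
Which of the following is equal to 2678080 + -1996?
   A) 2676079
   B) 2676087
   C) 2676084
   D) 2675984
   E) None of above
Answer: C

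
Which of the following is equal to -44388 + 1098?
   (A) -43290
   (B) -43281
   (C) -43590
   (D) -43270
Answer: A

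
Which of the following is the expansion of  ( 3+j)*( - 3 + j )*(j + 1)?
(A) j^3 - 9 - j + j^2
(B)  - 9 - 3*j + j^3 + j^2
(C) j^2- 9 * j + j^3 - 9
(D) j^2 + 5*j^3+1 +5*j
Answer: C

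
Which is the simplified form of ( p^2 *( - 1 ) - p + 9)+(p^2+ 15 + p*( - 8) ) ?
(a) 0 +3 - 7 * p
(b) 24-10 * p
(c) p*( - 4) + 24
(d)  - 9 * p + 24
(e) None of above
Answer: d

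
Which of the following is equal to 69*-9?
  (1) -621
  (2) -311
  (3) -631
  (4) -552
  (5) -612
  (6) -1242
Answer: 1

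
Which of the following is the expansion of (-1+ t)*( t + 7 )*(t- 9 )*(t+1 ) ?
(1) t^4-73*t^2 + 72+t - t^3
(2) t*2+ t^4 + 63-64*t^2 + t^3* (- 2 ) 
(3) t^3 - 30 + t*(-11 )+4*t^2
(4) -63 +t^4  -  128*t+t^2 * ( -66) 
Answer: 2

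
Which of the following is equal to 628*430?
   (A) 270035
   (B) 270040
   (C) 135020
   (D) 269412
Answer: B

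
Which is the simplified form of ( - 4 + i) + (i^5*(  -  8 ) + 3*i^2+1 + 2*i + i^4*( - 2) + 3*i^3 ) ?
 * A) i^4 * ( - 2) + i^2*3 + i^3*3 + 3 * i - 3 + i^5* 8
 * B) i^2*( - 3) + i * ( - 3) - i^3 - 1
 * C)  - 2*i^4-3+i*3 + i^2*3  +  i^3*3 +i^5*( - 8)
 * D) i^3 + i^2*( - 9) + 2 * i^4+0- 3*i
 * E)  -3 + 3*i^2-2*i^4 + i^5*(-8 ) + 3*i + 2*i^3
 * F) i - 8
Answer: C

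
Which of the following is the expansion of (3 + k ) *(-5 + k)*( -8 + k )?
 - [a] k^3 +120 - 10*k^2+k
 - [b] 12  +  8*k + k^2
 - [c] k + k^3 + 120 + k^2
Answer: a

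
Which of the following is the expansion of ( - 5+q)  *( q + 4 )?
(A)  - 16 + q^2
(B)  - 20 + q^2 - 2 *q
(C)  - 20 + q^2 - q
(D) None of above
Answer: C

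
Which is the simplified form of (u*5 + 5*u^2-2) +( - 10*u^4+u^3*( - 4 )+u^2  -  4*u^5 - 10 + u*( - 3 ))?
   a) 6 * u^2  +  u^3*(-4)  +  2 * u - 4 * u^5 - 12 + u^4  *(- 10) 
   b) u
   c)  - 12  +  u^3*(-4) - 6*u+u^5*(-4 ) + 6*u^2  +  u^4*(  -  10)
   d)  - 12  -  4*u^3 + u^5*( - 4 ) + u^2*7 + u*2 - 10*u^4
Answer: a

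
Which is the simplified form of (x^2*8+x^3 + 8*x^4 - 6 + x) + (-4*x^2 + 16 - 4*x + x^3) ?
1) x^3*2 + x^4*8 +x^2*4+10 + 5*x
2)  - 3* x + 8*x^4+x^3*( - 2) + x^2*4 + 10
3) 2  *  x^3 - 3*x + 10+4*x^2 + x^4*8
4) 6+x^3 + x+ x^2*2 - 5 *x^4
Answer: 3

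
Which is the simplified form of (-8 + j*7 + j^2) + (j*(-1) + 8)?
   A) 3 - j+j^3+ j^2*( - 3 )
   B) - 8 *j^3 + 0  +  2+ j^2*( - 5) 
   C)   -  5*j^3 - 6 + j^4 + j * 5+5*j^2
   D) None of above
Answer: D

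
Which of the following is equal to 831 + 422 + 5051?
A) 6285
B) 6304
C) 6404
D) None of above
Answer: B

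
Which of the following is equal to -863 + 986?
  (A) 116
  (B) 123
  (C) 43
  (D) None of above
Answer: B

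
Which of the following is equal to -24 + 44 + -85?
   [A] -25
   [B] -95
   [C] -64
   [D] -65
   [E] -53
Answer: D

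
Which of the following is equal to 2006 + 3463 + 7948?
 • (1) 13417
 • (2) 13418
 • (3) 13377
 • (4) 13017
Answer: 1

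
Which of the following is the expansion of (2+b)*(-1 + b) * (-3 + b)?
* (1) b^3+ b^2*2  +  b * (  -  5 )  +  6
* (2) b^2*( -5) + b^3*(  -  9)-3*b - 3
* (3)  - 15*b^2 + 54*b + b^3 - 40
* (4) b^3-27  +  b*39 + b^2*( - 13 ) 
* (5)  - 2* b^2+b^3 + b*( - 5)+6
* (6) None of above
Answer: 5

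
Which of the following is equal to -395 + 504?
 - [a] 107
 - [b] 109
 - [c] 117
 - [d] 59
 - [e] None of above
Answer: b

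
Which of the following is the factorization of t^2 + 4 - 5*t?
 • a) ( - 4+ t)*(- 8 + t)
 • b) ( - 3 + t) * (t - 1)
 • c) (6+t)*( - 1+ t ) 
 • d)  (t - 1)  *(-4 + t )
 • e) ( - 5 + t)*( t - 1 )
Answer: d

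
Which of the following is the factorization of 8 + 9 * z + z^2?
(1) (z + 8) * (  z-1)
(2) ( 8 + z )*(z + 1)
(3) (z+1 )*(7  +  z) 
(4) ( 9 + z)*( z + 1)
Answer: 2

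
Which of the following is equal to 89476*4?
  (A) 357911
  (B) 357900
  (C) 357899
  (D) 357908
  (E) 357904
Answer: E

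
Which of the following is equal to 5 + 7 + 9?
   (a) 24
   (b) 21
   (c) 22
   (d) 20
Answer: b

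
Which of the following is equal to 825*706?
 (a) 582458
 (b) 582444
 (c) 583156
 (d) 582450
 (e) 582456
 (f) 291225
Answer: d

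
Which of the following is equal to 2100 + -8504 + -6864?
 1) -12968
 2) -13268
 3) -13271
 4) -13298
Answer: 2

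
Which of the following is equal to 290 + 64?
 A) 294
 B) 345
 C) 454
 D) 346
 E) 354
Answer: E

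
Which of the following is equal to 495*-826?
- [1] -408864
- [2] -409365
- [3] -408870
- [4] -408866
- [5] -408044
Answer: 3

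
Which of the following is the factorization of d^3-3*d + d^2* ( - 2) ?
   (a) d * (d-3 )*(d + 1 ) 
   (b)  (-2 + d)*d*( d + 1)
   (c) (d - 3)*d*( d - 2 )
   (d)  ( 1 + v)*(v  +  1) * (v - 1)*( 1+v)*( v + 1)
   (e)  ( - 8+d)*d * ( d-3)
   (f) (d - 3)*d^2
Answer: a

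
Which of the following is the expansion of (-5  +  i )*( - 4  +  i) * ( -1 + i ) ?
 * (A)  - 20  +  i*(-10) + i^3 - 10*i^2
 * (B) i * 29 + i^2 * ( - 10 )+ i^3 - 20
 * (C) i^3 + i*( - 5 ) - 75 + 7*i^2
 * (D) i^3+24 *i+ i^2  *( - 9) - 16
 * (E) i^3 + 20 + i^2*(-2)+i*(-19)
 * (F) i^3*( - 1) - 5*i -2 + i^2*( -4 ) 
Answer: B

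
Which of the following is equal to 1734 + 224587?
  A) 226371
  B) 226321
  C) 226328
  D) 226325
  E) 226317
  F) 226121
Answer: B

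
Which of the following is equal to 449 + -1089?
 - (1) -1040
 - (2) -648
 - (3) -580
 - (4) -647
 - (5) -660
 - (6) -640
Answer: 6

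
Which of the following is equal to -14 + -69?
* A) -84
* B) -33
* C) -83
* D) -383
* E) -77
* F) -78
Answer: C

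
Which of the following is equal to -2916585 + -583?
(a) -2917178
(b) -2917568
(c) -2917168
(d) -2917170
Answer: c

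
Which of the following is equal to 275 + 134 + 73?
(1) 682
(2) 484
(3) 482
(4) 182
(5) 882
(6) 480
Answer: 3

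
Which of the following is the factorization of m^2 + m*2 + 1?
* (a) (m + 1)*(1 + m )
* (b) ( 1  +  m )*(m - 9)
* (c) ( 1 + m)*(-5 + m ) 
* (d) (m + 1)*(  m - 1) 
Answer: a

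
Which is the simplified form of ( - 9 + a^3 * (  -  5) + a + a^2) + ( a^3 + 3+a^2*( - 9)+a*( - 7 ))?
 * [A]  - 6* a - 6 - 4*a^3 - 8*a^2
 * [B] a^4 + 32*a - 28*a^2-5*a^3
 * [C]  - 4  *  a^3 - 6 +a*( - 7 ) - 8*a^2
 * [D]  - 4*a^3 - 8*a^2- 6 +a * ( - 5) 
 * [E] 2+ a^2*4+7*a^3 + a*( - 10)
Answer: A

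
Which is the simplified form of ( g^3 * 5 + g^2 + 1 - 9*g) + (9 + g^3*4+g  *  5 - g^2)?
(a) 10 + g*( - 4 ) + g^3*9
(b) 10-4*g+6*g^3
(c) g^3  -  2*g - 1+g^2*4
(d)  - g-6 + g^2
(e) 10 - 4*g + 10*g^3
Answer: a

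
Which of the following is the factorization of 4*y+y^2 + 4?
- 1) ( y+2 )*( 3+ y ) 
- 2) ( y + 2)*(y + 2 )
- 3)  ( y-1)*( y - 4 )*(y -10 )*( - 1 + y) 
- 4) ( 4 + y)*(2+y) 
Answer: 2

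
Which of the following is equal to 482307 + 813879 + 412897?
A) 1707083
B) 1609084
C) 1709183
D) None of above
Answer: D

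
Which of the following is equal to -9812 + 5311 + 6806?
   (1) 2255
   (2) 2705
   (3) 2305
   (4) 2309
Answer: 3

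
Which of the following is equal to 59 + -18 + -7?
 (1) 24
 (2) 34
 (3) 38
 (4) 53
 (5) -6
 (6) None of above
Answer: 2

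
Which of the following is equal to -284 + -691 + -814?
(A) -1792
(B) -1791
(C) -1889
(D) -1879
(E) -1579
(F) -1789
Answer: F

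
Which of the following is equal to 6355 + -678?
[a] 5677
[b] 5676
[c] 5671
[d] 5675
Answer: a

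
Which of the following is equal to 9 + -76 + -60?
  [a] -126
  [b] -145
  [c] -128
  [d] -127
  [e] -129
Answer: d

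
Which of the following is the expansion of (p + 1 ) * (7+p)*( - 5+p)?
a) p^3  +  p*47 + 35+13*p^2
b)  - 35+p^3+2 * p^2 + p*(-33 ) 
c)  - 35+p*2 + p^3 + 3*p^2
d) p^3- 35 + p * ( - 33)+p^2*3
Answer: d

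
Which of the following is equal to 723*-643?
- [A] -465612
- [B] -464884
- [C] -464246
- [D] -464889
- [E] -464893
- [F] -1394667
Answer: D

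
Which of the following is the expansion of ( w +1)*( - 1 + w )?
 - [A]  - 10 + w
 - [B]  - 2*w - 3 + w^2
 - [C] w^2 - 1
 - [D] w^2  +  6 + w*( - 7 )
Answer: C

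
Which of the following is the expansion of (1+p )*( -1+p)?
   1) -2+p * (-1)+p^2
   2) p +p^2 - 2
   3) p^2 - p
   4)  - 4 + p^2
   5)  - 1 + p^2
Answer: 5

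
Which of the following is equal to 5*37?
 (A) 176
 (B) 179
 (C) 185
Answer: C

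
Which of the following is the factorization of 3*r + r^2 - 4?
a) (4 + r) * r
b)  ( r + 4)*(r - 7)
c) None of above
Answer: c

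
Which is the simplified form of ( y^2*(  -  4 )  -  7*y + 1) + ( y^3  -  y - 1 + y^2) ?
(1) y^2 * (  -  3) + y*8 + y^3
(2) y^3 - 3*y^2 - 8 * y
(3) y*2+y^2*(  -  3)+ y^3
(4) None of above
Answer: 2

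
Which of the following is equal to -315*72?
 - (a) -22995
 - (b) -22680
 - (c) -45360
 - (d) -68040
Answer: b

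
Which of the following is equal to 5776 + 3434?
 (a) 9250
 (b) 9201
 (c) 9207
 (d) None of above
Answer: d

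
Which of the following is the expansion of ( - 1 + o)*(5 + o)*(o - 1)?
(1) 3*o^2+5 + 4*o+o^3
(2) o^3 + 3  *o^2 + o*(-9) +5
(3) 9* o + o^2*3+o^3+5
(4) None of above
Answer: 2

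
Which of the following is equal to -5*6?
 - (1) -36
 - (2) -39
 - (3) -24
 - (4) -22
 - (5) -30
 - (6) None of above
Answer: 5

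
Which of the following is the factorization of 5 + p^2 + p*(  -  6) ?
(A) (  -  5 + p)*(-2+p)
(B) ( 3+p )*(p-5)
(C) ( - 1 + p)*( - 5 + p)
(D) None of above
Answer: C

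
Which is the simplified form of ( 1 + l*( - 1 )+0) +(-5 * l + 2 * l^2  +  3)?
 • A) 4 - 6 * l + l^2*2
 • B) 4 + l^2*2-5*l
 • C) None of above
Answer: A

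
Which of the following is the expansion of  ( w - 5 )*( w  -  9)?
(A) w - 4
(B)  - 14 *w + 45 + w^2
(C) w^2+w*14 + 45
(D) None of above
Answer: B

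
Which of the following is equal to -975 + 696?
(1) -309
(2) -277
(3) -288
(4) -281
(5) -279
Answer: 5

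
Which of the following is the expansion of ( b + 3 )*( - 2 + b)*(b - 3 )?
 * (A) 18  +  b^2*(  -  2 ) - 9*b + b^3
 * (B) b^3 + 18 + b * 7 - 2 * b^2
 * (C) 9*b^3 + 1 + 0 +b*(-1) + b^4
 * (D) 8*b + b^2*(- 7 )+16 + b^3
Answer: A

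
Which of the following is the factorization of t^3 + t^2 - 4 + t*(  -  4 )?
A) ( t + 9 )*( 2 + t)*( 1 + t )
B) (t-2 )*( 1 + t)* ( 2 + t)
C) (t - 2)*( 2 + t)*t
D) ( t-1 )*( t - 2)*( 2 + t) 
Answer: B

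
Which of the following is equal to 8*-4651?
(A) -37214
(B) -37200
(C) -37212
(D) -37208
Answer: D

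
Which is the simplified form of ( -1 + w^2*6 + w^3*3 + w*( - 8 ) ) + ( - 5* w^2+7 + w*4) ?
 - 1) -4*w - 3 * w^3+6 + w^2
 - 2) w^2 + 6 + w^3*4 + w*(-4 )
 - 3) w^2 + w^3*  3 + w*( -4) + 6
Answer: 3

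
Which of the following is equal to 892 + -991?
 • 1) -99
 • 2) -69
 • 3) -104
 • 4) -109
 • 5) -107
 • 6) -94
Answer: 1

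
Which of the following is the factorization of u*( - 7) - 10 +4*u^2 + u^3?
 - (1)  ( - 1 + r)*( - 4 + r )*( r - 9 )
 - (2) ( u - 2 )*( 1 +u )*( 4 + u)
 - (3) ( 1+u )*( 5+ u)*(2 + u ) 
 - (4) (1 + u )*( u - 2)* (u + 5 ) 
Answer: 4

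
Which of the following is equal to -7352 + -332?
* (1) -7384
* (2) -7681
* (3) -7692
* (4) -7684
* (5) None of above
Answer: 4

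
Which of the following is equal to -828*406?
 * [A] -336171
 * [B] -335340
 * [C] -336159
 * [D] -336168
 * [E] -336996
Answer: D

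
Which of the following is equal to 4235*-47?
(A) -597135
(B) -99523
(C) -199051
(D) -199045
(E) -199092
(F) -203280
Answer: D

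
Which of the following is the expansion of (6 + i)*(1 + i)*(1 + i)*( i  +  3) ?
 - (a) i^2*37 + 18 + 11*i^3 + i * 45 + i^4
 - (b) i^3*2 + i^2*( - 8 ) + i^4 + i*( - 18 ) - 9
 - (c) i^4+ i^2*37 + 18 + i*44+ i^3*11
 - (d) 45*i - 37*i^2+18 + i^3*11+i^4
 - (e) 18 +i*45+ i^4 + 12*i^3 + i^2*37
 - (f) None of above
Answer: a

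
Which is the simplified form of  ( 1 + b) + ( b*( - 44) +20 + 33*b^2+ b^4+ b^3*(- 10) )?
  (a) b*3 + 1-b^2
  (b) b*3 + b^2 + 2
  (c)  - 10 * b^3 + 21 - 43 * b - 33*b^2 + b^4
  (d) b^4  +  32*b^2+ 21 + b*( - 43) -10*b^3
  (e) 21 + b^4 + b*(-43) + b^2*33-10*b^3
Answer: e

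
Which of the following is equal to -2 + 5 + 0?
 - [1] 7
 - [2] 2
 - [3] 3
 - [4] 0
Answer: 3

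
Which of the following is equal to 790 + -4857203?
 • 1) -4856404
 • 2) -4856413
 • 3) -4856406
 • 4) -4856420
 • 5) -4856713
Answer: 2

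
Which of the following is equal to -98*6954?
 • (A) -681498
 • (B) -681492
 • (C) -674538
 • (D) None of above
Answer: B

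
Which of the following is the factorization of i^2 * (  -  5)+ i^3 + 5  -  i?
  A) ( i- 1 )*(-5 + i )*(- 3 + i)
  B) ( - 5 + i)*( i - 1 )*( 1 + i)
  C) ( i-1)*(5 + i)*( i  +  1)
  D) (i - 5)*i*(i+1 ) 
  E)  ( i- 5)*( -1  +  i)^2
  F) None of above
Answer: B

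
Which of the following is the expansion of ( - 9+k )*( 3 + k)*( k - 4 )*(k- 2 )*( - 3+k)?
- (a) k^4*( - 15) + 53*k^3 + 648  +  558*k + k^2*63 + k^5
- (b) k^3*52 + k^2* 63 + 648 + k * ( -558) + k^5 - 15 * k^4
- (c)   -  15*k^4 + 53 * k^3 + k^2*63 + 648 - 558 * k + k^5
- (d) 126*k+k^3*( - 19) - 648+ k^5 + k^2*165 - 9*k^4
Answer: c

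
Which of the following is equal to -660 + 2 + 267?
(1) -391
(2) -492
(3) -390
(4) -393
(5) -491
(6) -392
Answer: 1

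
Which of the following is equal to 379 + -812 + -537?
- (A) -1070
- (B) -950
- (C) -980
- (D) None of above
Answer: D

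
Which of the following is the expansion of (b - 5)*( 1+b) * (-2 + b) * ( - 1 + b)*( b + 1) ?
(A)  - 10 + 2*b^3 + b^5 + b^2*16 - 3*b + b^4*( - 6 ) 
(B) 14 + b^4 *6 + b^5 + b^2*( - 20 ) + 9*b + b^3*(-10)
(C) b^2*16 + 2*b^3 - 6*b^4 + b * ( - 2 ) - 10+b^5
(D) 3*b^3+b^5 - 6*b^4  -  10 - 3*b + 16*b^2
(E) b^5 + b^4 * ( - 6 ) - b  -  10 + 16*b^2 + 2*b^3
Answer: A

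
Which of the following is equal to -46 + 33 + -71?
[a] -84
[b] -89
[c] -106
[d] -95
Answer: a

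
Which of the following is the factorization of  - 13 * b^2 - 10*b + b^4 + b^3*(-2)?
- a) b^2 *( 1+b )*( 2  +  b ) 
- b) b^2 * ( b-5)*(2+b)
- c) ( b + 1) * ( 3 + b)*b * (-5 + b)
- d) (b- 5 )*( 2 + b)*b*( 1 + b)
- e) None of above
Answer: d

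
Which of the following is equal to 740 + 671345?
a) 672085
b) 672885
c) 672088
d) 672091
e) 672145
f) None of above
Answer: a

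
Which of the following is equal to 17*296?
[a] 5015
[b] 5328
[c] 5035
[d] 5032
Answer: d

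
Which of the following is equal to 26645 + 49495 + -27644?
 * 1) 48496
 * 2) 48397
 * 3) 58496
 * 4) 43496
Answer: 1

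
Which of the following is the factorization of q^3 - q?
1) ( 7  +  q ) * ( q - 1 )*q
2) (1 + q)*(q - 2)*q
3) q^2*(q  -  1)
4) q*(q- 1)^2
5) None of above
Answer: 5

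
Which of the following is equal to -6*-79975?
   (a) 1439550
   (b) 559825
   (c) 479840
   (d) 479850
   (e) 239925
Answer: d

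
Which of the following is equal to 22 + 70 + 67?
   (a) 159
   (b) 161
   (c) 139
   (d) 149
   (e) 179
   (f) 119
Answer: a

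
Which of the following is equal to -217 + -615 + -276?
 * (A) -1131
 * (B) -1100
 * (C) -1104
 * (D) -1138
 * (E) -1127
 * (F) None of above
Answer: F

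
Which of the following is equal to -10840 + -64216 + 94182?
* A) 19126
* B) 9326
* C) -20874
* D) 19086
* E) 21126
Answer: A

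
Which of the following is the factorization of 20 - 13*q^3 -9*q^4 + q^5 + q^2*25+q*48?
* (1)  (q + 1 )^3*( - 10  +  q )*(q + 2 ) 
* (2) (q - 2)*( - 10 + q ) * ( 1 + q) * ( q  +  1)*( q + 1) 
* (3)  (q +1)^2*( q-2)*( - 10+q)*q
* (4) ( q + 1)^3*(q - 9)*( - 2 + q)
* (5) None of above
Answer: 2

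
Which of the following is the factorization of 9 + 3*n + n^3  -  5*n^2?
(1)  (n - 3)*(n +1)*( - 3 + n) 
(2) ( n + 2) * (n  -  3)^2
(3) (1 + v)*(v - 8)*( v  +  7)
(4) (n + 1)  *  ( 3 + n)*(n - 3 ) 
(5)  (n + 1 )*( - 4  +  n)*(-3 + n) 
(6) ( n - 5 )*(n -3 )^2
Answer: 1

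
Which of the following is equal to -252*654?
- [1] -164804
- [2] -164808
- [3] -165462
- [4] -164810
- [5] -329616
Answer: 2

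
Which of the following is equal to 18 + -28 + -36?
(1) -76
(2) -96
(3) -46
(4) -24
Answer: 3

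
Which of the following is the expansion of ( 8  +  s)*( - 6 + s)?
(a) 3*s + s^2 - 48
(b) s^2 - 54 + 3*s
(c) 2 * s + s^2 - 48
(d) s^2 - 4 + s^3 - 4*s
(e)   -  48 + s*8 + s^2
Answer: c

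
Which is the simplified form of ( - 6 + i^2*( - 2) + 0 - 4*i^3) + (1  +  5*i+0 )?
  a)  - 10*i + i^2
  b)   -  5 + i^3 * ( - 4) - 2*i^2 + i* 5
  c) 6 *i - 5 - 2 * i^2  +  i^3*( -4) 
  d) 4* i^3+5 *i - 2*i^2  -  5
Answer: b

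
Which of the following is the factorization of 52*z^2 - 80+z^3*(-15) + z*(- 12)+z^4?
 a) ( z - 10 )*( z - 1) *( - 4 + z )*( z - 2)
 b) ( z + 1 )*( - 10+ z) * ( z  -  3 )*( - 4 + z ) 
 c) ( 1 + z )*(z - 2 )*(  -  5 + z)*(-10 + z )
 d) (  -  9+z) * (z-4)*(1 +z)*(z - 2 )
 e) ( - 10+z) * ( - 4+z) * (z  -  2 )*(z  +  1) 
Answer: e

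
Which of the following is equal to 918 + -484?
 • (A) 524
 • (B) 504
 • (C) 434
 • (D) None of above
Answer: C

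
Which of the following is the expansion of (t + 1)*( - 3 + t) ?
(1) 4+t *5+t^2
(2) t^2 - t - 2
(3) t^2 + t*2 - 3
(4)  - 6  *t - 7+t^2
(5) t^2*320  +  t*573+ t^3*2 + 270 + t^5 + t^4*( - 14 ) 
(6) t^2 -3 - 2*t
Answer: 6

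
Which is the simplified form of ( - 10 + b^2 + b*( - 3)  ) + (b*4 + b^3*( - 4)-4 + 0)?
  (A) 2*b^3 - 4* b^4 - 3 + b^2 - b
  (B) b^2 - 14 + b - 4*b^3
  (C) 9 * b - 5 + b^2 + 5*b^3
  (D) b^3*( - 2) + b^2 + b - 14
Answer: B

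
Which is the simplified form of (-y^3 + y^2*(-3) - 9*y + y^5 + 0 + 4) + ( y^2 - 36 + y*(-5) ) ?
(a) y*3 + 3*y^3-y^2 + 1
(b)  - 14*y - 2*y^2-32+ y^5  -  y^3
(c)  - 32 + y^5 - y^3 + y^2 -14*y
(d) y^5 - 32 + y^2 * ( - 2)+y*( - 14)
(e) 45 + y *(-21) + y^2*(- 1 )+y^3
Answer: b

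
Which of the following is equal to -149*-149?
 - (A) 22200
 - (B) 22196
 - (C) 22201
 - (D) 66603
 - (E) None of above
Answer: C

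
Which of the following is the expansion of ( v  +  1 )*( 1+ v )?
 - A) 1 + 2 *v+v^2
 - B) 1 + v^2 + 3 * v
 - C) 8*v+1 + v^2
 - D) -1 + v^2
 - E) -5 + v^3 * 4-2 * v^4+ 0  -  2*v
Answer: A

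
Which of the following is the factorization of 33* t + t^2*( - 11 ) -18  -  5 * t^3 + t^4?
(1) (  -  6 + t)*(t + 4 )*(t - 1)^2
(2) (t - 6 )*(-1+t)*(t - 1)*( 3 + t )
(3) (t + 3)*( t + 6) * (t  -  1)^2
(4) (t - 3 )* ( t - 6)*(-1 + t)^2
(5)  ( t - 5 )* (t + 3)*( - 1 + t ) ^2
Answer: 2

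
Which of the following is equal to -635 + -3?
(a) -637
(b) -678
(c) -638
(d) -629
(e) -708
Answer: c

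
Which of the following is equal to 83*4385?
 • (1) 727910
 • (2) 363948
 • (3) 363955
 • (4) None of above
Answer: 3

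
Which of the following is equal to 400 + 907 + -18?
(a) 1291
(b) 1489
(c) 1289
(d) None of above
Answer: c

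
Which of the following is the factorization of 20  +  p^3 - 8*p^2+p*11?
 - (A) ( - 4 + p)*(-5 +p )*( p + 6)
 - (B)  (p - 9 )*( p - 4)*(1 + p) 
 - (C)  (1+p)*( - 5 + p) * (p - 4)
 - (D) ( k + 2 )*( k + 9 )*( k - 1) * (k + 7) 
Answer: C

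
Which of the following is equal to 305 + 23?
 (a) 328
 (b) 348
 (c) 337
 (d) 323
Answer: a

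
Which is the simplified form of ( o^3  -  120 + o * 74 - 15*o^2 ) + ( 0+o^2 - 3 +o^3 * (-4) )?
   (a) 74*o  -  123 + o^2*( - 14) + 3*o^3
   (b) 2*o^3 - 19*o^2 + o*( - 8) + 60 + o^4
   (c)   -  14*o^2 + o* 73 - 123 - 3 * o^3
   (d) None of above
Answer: d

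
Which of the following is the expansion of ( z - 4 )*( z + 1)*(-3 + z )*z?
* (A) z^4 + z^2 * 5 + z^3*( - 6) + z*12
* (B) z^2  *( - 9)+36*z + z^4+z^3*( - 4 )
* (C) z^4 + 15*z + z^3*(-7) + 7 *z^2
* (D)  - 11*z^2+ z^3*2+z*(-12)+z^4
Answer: A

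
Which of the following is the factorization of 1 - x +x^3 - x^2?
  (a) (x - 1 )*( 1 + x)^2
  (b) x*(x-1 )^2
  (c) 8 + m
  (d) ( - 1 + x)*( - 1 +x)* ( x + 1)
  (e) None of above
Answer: d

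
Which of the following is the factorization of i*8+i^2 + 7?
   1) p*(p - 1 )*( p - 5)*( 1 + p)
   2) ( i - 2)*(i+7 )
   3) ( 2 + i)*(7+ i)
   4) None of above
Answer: 4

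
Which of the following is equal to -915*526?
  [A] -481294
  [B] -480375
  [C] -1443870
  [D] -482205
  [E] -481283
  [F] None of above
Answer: F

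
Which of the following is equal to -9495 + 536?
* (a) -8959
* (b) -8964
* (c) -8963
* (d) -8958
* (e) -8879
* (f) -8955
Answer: a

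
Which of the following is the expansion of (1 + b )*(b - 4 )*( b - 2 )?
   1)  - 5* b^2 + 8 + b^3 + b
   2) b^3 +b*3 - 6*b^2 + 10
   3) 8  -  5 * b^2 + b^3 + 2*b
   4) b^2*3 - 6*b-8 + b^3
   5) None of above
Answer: 3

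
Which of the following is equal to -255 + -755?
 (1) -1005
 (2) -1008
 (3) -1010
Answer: 3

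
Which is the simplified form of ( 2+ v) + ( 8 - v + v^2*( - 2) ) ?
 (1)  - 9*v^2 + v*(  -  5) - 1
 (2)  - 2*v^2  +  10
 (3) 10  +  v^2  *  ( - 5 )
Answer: 2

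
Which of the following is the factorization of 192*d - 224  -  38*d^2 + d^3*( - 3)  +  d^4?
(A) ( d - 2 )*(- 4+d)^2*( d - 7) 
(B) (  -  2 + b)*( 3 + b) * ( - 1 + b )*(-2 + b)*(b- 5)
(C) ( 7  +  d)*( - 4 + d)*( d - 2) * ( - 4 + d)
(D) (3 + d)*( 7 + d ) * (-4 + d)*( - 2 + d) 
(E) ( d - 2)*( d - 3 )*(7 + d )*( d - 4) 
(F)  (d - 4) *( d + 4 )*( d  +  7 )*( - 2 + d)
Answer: C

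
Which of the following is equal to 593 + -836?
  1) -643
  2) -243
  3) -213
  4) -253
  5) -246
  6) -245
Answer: 2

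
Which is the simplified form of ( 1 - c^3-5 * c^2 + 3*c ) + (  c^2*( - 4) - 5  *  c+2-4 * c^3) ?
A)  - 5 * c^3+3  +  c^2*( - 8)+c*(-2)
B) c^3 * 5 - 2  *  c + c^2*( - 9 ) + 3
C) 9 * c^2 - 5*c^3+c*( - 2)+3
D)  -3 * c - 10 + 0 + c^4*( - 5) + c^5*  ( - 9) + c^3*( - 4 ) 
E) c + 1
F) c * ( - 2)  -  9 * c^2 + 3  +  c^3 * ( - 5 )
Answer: F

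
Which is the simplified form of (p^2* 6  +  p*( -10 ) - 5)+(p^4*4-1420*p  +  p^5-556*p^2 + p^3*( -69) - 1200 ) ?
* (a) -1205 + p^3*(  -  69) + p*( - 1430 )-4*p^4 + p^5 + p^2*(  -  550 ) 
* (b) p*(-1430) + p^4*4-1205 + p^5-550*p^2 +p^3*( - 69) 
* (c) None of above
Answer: b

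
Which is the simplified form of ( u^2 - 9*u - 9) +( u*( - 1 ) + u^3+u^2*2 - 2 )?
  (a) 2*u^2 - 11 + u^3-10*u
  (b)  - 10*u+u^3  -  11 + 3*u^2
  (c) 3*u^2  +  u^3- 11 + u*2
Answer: b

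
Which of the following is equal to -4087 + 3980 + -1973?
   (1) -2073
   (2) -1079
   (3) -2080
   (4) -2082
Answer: 3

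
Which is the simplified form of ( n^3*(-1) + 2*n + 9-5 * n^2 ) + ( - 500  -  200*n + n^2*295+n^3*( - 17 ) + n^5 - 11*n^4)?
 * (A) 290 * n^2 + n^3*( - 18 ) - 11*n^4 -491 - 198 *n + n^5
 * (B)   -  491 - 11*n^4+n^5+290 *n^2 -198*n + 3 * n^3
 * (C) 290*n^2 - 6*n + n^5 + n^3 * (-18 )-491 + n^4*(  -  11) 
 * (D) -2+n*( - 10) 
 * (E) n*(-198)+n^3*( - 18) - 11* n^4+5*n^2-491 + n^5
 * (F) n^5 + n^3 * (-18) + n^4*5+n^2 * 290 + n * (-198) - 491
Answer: A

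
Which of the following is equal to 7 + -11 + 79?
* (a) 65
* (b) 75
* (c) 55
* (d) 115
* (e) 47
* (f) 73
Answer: b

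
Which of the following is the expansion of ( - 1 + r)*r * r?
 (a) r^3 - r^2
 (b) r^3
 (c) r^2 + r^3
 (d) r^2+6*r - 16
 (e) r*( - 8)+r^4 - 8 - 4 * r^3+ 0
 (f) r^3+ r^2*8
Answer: a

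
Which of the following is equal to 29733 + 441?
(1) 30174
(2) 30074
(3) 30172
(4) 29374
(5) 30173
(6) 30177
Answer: 1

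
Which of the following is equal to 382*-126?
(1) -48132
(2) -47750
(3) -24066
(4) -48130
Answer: 1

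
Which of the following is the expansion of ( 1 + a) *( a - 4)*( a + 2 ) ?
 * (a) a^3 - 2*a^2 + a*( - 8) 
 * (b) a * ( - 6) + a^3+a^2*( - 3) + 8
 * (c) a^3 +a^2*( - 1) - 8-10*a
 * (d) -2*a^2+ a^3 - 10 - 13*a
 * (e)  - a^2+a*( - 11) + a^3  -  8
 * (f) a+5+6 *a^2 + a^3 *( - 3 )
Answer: c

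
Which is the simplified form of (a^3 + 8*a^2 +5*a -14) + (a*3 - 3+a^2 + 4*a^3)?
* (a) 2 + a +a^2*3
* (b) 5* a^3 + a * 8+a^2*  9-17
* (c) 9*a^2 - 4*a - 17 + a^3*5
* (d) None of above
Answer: b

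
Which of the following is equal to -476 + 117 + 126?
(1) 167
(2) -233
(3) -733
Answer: 2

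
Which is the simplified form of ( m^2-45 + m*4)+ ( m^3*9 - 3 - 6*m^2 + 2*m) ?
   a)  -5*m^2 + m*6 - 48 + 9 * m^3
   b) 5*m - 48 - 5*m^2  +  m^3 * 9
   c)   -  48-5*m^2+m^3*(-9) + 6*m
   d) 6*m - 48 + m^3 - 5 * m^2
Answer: a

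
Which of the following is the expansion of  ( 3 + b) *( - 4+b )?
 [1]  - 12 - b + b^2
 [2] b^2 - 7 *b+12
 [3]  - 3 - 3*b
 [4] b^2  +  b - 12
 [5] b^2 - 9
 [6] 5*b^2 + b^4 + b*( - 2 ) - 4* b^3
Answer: 1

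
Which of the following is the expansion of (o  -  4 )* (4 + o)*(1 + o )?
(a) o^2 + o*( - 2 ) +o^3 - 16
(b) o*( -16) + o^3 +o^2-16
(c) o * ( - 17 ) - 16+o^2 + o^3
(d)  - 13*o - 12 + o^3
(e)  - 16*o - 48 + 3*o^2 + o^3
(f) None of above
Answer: b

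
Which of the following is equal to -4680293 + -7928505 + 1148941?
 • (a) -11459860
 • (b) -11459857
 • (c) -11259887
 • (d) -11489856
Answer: b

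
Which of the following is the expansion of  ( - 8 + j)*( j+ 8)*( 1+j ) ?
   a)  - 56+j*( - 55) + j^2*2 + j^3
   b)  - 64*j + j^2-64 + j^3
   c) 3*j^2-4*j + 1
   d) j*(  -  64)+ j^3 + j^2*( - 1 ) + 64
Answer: b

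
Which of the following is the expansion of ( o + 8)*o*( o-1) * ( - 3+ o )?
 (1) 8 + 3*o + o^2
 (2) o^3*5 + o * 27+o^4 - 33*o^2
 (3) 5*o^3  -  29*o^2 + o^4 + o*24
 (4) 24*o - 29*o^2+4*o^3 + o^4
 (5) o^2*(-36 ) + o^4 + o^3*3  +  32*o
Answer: 4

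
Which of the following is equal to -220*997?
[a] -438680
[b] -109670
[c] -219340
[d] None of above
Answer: c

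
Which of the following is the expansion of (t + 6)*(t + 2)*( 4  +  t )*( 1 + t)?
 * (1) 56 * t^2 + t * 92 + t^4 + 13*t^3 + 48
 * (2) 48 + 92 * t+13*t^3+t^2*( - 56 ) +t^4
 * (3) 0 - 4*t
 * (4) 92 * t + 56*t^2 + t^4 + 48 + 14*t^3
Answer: 1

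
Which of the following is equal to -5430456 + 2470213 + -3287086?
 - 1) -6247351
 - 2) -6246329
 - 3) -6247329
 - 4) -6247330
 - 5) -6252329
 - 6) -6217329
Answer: 3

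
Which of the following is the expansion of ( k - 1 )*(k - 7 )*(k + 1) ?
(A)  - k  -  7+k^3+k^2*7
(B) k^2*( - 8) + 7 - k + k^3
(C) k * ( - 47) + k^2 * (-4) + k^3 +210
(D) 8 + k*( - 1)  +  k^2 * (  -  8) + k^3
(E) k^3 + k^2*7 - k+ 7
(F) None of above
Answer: F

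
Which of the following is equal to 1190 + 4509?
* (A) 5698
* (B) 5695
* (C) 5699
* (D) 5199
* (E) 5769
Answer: C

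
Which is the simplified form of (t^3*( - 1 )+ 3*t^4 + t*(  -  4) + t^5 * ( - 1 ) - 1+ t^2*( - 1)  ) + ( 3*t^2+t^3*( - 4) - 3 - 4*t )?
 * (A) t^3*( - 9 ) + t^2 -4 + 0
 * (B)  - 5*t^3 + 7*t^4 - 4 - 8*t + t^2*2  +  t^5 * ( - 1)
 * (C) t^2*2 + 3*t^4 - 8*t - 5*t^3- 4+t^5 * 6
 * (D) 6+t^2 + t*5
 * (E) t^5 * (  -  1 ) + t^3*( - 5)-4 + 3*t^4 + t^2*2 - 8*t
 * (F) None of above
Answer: E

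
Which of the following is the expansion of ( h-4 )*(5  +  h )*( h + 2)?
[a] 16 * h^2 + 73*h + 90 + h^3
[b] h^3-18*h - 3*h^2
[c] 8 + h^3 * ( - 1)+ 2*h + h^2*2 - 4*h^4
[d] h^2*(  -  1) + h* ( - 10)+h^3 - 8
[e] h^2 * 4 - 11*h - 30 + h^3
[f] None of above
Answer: f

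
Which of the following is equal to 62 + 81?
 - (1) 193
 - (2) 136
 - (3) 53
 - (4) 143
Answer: 4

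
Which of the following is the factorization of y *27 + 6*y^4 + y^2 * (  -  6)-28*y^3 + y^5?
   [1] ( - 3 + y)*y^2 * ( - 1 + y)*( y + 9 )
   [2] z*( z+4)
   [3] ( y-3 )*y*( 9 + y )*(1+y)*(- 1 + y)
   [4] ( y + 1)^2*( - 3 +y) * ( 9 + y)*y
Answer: 3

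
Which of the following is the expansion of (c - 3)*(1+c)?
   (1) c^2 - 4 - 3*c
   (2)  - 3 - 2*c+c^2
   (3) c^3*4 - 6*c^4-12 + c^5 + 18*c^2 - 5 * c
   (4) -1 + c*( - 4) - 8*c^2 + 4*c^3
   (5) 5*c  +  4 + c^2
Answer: 2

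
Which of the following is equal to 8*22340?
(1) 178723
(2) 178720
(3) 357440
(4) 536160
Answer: 2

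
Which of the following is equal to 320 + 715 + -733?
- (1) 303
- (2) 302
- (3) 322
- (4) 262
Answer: 2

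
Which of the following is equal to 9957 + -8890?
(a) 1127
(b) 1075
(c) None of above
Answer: c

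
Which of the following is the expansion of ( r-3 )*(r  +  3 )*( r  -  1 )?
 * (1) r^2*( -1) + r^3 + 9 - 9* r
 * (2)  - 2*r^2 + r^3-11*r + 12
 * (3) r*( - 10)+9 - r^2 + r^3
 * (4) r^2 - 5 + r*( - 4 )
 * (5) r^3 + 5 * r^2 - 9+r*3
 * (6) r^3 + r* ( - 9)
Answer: 1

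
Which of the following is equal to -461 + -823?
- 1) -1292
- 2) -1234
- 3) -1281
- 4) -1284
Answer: 4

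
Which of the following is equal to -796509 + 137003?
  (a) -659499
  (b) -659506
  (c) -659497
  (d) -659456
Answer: b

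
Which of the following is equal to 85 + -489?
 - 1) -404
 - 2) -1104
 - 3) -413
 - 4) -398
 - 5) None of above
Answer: 1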